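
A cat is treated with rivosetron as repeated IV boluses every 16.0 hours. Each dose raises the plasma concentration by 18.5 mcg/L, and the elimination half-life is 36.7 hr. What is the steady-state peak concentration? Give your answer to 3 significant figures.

k = ln 2 / 36.7 = 0.01889 hr⁻¹
Fraction remaining after one interval: e^(−kτ) = e^(−0.01889 × 16.0) = 0.7392
R = 1 / (1 − 0.7392) = 3.834
Css,max = 18.5 × 3.834 ≈ 70.9 mcg/L

70.9 mcg/L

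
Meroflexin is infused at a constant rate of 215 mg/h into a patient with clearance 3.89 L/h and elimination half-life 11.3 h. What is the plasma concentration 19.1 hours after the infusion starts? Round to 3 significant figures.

Css = rate / CL = 215 / 3.89 = 55.27 mg/L
k = ln 2 / 11.3 = 0.06134 h⁻¹
C(t) = Css (1 − e^(−kt)) = 55.27 × (1 − e^(−1.172)) = 55.27 × 0.6901 ≈ 38.1 mg/L

38.1 mg/L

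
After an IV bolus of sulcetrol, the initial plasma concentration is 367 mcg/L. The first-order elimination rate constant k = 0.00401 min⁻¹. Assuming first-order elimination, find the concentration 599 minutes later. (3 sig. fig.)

C(t) = C₀ e^(−kt) = 367 × e^(−0.004010 × 599) = 367 × e^(−2.402) = 367 × 0.09054 ≈ 33.2 mcg/L

33.2 mcg/L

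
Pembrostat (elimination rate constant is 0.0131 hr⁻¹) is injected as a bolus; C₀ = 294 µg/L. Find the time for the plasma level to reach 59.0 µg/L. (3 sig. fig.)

123 hours

C(t) = C₀ e^(−kt)  ⇒  t = ln(C₀/C) / k
t = ln(294/59.0) / 0.01310 = 1.606 / 0.01310 ≈ 123 hours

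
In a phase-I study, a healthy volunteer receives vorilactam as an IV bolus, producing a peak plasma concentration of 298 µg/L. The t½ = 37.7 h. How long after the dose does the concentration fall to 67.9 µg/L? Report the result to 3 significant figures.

k = ln 2 / 37.7 = 0.01839 h⁻¹
C(t) = C₀ e^(−kt)  ⇒  t = ln(C₀/C) / k
t = ln(298/67.9) / 0.01839 = 1.479 / 0.01839 ≈ 80.4 hours

80.4 hours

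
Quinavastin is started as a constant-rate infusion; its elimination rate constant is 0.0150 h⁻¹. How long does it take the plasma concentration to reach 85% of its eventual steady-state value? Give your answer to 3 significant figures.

f = 1 − e^(−kt)  ⇒  t = −ln(1 − f) / k
t = −ln(1 − 0.85) / 0.01500 = 1.897 / 0.01500 ≈ 126 hours

126 hours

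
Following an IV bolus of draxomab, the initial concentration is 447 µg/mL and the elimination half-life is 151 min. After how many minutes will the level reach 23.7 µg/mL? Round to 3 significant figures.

k = ln 2 / 151 = 0.004590 min⁻¹
C(t) = C₀ e^(−kt)  ⇒  t = ln(C₀/C) / k
t = ln(447/23.7) / 0.004590 = 2.937 / 0.004590 ≈ 640 minutes

640 minutes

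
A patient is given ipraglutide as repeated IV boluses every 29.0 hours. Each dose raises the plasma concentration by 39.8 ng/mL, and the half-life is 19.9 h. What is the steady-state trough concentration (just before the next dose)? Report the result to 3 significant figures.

k = ln 2 / 19.9 = 0.03483 h⁻¹
Fraction remaining after one interval: e^(−kτ) = e^(−0.03483 × 29.0) = 0.3642
R = 1 / (1 − 0.3642) = 1.573
Css,max = 39.8 × 1.573 = 62.60 ng/mL
Css,min = Css,max × e^(−kτ) = 62.60 × 0.3642 ≈ 22.8 ng/mL

22.8 ng/mL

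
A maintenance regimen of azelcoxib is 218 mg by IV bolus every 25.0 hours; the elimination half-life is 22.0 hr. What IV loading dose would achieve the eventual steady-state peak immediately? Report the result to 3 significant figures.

400 mg

k = ln 2 / 22.0 = 0.03151 hr⁻¹
Accumulation ratio R = 1 / (1 − e^(−kτ)) = 1 / (1 − e^(−0.03151×25.0)) = 1 / (1 − 0.4549) = 1.835
Loading dose = maintenance dose × R = 218 × 1.835 ≈ 400 mg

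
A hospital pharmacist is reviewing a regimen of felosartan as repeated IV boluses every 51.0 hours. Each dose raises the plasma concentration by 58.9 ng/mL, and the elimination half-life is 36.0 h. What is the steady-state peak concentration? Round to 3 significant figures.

k = ln 2 / 36.0 = 0.01925 h⁻¹
Fraction remaining after one interval: e^(−kτ) = e^(−0.01925 × 51.0) = 0.3746
R = 1 / (1 − 0.3746) = 1.599
Css,max = 58.9 × 1.599 ≈ 94.2 ng/mL

94.2 ng/mL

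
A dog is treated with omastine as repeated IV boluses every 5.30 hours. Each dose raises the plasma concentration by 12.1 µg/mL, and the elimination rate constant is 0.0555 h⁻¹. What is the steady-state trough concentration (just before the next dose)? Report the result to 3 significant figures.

35.4 µg/mL

Fraction remaining after one interval: e^(−kτ) = e^(−0.05550 × 5.30) = 0.7452
R = 1 / (1 − 0.7452) = 3.924
Css,max = 12.1 × 3.924 = 47.48 µg/mL
Css,min = Css,max × e^(−kτ) = 47.48 × 0.7452 ≈ 35.4 µg/mL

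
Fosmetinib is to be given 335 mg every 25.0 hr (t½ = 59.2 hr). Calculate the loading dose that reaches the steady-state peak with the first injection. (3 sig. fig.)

k = ln 2 / 59.2 = 0.01171 hr⁻¹
Accumulation ratio R = 1 / (1 − e^(−kτ)) = 1 / (1 − e^(−0.01171×25.0)) = 1 / (1 − 0.7462) = 3.941
Loading dose = maintenance dose × R = 335 × 3.941 ≈ 1320 mg

1320 mg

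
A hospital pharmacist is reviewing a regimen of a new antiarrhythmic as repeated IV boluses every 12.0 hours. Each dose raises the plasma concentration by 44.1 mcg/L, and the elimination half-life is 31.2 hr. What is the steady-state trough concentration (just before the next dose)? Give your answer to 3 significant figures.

k = ln 2 / 31.2 = 0.02222 hr⁻¹
Fraction remaining after one interval: e^(−kτ) = e^(−0.02222 × 12.0) = 0.7660
R = 1 / (1 − 0.7660) = 4.273
Css,max = 44.1 × 4.273 = 188.4 mcg/L
Css,min = Css,max × e^(−kτ) = 188.4 × 0.7660 ≈ 144 mcg/L

144 mcg/L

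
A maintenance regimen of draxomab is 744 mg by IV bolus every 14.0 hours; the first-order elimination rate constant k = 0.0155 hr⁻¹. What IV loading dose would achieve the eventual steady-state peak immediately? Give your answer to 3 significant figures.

Accumulation ratio R = 1 / (1 − e^(−kτ)) = 1 / (1 − e^(−0.01550×14.0)) = 1 / (1 − 0.8049) = 5.126
Loading dose = maintenance dose × R = 744 × 5.126 ≈ 3810 mg

3810 mg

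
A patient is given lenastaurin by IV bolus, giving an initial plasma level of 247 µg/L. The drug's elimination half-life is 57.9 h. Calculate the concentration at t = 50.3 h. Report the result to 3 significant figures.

135 µg/L

k = ln 2 / 57.9 = 0.01197 h⁻¹
50.3 h is 0.8687 half-lives, so C = 247 × (1/2)^0.8687 = 247 × 0.5476 ≈ 135 µg/L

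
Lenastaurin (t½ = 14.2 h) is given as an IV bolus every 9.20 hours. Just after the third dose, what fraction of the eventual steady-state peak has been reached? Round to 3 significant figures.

k = ln 2 / 14.2 = 0.04881 h⁻¹
f_n = 1 − e^(−nkτ) = 1 − e^(−3 × 0.04881 × 9.20) = 1 − e^(−1.347) = 1 − 0.2600 ≈ 0.740

0.740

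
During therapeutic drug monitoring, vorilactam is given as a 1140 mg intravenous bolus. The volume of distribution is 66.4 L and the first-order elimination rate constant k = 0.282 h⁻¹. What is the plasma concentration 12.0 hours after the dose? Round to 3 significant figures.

C₀ = dose / V = 1140 / 66.4 = 17.17 µg/mL
C(t) = C₀ e^(−kt) = 17.17 × e^(−0.2820 × 12.0) = 17.17 × e^(−3.384) = 17.17 × 0.03391 ≈ 0.582 µg/mL

0.582 µg/mL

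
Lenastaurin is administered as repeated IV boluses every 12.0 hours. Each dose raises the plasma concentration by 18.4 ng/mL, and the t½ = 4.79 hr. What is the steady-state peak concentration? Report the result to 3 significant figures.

k = ln 2 / 4.79 = 0.1447 hr⁻¹
Fraction remaining after one interval: e^(−kτ) = e^(−0.1447 × 12.0) = 0.1761
R = 1 / (1 − 0.1761) = 1.214
Css,max = 18.4 × 1.214 ≈ 22.3 ng/mL

22.3 ng/mL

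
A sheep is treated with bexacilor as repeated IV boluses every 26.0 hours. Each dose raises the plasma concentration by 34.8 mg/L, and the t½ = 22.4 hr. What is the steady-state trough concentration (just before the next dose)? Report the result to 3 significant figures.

k = ln 2 / 22.4 = 0.03094 hr⁻¹
Fraction remaining after one interval: e^(−kτ) = e^(−0.03094 × 26.0) = 0.4473
R = 1 / (1 − 0.4473) = 1.809
Css,max = 34.8 × 1.809 = 62.96 mg/L
Css,min = Css,max × e^(−kτ) = 62.96 × 0.4473 ≈ 28.2 mg/L

28.2 mg/L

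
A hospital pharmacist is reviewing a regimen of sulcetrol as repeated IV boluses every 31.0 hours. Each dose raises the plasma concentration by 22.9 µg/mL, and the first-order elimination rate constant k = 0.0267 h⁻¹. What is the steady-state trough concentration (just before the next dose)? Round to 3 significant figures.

Fraction remaining after one interval: e^(−kτ) = e^(−0.02670 × 31.0) = 0.4371
R = 1 / (1 − 0.4371) = 1.776
Css,max = 22.9 × 1.776 = 40.68 µg/mL
Css,min = Css,max × e^(−kτ) = 40.68 × 0.4371 ≈ 17.8 µg/mL

17.8 µg/mL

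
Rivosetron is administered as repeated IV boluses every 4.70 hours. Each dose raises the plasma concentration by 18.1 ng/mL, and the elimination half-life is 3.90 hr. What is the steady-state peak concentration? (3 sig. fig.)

k = ln 2 / 3.90 = 0.1777 hr⁻¹
Fraction remaining after one interval: e^(−kτ) = e^(−0.1777 × 4.70) = 0.4337
R = 1 / (1 − 0.4337) = 1.766
Css,max = 18.1 × 1.766 ≈ 32.0 ng/mL

32.0 ng/mL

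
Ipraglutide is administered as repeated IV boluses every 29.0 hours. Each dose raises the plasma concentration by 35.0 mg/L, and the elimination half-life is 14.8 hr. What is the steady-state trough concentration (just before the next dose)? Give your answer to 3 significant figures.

k = ln 2 / 14.8 = 0.04683 hr⁻¹
Fraction remaining after one interval: e^(−kτ) = e^(−0.04683 × 29.0) = 0.2571
R = 1 / (1 − 0.2571) = 1.346
Css,max = 35.0 × 1.346 = 47.11 mg/L
Css,min = Css,max × e^(−kτ) = 47.11 × 0.2571 ≈ 12.1 mg/L

12.1 mg/L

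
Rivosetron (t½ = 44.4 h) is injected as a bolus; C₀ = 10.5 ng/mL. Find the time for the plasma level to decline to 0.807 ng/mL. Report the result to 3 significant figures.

164 hours

k = ln 2 / 44.4 = 0.01561 h⁻¹
C(t) = C₀ e^(−kt)  ⇒  t = ln(C₀/C) / k
t = ln(10.5/0.807) / 0.01561 = 2.566 / 0.01561 ≈ 164 hours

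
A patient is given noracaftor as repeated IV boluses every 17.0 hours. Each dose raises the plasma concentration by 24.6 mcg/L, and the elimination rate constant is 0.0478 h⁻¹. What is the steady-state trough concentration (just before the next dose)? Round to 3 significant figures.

Fraction remaining after one interval: e^(−kτ) = e^(−0.04780 × 17.0) = 0.4437
R = 1 / (1 − 0.4437) = 1.798
Css,max = 24.6 × 1.798 = 44.22 mcg/L
Css,min = Css,max × e^(−kτ) = 44.22 × 0.4437 ≈ 19.6 mcg/L

19.6 mcg/L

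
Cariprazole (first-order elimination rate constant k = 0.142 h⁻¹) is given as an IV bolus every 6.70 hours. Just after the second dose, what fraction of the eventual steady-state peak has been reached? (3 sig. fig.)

f_n = 1 − e^(−nkτ) = 1 − e^(−2 × 0.1420 × 6.70) = 1 − e^(−1.903) = 1 − 0.1492 ≈ 0.851

0.851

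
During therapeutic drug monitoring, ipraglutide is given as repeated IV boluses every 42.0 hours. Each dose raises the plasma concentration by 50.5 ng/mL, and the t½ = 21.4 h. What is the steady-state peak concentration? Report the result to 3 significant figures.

67.9 ng/mL

k = ln 2 / 21.4 = 0.03239 h⁻¹
Fraction remaining after one interval: e^(−kτ) = e^(−0.03239 × 42.0) = 0.2566
R = 1 / (1 − 0.2566) = 1.345
Css,max = 50.5 × 1.345 ≈ 67.9 ng/mL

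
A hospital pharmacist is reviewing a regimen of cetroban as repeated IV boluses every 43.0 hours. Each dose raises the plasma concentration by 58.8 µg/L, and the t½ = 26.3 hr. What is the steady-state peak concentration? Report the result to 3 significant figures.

k = ln 2 / 26.3 = 0.02636 hr⁻¹
Fraction remaining after one interval: e^(−kτ) = e^(−0.02636 × 43.0) = 0.3220
R = 1 / (1 − 0.3220) = 1.475
Css,max = 58.8 × 1.475 ≈ 86.7 µg/L

86.7 µg/L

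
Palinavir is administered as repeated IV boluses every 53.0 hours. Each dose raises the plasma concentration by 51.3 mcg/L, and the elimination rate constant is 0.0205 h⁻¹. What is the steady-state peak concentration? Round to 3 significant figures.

Fraction remaining after one interval: e^(−kτ) = e^(−0.02050 × 53.0) = 0.3374
R = 1 / (1 − 0.3374) = 1.509
Css,max = 51.3 × 1.509 ≈ 77.4 mcg/L

77.4 mcg/L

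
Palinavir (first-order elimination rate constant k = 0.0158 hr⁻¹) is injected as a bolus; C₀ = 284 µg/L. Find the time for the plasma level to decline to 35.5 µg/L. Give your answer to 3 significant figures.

132 hours

C(t) = C₀ e^(−kt)  ⇒  t = ln(C₀/C) / k
t = ln(284/35.5) / 0.01580 = 2.079 / 0.01580 ≈ 132 hours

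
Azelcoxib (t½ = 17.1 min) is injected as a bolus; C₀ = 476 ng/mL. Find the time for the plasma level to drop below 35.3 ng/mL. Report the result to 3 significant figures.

k = ln 2 / 17.1 = 0.04053 min⁻¹
C(t) = C₀ e^(−kt)  ⇒  t = ln(C₀/C) / k
t = ln(476/35.3) / 0.04053 = 2.602 / 0.04053 ≈ 64.2 minutes

64.2 minutes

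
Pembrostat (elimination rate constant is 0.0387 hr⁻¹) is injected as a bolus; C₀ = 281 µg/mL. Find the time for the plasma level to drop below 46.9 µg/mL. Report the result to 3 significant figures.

46.3 hours

C(t) = C₀ e^(−kt)  ⇒  t = ln(C₀/C) / k
t = ln(281/46.9) / 0.03870 = 1.790 / 0.03870 ≈ 46.3 hours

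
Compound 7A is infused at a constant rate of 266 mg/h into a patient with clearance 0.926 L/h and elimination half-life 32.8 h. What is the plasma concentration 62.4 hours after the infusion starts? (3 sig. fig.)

Css = rate / CL = 266 / 0.926 = 287.3 mg/L
k = ln 2 / 32.8 = 0.02113 h⁻¹
C(t) = Css (1 − e^(−kt)) = 287.3 × (1 − e^(−1.319)) = 287.3 × 0.7325 ≈ 210 mg/L

210 mg/L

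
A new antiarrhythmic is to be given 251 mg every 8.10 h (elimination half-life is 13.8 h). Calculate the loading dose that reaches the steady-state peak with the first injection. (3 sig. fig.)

k = ln 2 / 13.8 = 0.05023 h⁻¹
Accumulation ratio R = 1 / (1 − e^(−kτ)) = 1 / (1 − e^(−0.05023×8.10)) = 1 / (1 − 0.6657) = 2.992
Loading dose = maintenance dose × R = 251 × 2.992 ≈ 751 mg

751 mg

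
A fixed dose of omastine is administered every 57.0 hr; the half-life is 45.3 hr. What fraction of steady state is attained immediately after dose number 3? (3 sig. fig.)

0.927

k = ln 2 / 45.3 = 0.01530 hr⁻¹
f_n = 1 − e^(−nkτ) = 1 − e^(−3 × 0.01530 × 57.0) = 1 − e^(−2.617) = 1 − 0.07306 ≈ 0.927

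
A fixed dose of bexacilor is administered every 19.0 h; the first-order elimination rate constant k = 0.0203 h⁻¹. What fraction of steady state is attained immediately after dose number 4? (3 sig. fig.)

f_n = 1 − e^(−nkτ) = 1 − e^(−4 × 0.02030 × 19.0) = 1 − e^(−1.543) = 1 − 0.2138 ≈ 0.786

0.786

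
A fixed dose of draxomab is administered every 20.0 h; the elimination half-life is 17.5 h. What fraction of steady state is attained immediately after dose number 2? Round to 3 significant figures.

0.795

k = ln 2 / 17.5 = 0.03961 h⁻¹
f_n = 1 − e^(−nkτ) = 1 − e^(−2 × 0.03961 × 20.0) = 1 − e^(−1.584) = 1 − 0.2051 ≈ 0.795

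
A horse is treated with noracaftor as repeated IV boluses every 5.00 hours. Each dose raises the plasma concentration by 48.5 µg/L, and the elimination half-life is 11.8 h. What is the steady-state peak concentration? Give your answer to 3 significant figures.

191 µg/L

k = ln 2 / 11.8 = 0.05874 h⁻¹
Fraction remaining after one interval: e^(−kτ) = e^(−0.05874 × 5.00) = 0.7455
R = 1 / (1 − 0.7455) = 3.929
Css,max = 48.5 × 3.929 ≈ 191 µg/L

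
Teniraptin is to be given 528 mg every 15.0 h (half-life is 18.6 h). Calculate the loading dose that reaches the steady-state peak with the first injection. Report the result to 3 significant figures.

k = ln 2 / 18.6 = 0.03727 h⁻¹
Accumulation ratio R = 1 / (1 − e^(−kτ)) = 1 / (1 − e^(−0.03727×15.0)) = 1 / (1 − 0.5718) = 2.335
Loading dose = maintenance dose × R = 528 × 2.335 ≈ 1230 mg

1230 mg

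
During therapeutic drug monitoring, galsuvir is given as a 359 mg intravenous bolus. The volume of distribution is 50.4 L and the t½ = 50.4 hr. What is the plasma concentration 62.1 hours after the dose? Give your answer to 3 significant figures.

3.03 mg/L

C₀ = dose / V = 359 / 50.4 = 7.123 mg/L
k = ln 2 / 50.4 = 0.01375 hr⁻¹
C(t) = C₀ e^(−kt) = 7.123 × e^(−0.01375 × 62.1) = 7.123 × e^(−0.8541) = 7.123 × 0.4257 ≈ 3.03 mg/L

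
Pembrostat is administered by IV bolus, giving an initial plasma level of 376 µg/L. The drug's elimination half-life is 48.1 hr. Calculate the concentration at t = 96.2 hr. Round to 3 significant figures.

94.0 µg/L

k = ln 2 / 48.1 = 0.01441 hr⁻¹
96.2 hr is 2.000 half-lives, so C = 376 × (1/2)^2.000 = 376 × 0.2500 ≈ 94.0 µg/L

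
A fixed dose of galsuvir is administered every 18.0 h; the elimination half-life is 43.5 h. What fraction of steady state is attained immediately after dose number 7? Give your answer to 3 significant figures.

k = ln 2 / 43.5 = 0.01593 h⁻¹
f_n = 1 − e^(−nkτ) = 1 − e^(−7 × 0.01593 × 18.0) = 1 − e^(−2.008) = 1 − 0.1343 ≈ 0.866

0.866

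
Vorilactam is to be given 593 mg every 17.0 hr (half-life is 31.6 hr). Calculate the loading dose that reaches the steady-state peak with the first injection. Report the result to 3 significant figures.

1910 mg

k = ln 2 / 31.6 = 0.02194 hr⁻¹
Accumulation ratio R = 1 / (1 − e^(−kτ)) = 1 / (1 − e^(−0.02194×17.0)) = 1 / (1 − 0.6887) = 3.213
Loading dose = maintenance dose × R = 593 × 3.213 ≈ 1910 mg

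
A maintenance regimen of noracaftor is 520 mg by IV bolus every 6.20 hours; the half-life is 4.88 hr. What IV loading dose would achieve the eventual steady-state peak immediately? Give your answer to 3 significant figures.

k = ln 2 / 4.88 = 0.1420 hr⁻¹
Accumulation ratio R = 1 / (1 − e^(−kτ)) = 1 / (1 − e^(−0.1420×6.20)) = 1 / (1 − 0.4145) = 1.708
Loading dose = maintenance dose × R = 520 × 1.708 ≈ 888 mg

888 mg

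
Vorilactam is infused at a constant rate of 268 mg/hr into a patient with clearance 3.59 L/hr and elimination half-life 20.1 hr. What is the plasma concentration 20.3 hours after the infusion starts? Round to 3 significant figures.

37.6 mg/L

Css = rate / CL = 268 / 3.59 = 74.65 mg/L
k = ln 2 / 20.1 = 0.03448 hr⁻¹
C(t) = Css (1 − e^(−kt)) = 74.65 × (1 − e^(−0.7000)) = 74.65 × 0.5034 ≈ 37.6 mg/L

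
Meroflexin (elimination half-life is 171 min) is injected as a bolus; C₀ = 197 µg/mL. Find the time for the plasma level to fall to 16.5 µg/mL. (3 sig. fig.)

612 minutes

k = ln 2 / 171 = 0.004053 min⁻¹
C(t) = C₀ e^(−kt)  ⇒  t = ln(C₀/C) / k
t = ln(197/16.5) / 0.004053 = 2.480 / 0.004053 ≈ 612 minutes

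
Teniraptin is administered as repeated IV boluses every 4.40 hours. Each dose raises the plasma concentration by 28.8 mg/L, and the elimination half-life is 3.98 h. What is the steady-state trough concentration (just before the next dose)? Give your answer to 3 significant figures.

k = ln 2 / 3.98 = 0.1742 h⁻¹
Fraction remaining after one interval: e^(−kτ) = e^(−0.1742 × 4.40) = 0.4647
R = 1 / (1 − 0.4647) = 1.868
Css,max = 28.8 × 1.868 = 53.80 mg/L
Css,min = Css,max × e^(−kτ) = 53.80 × 0.4647 ≈ 25.0 mg/L

25.0 mg/L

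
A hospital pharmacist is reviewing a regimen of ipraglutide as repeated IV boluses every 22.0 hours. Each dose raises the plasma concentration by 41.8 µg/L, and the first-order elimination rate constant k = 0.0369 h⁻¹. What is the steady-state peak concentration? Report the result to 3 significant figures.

75.2 µg/L

Fraction remaining after one interval: e^(−kτ) = e^(−0.03690 × 22.0) = 0.4441
R = 1 / (1 − 0.4441) = 1.799
Css,max = 41.8 × 1.799 ≈ 75.2 µg/L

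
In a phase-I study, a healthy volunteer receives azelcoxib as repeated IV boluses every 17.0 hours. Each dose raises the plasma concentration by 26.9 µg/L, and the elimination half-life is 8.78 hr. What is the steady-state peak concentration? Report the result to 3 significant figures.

36.4 µg/L

k = ln 2 / 8.78 = 0.07895 hr⁻¹
Fraction remaining after one interval: e^(−kτ) = e^(−0.07895 × 17.0) = 0.2613
R = 1 / (1 − 0.2613) = 1.354
Css,max = 26.9 × 1.354 ≈ 36.4 µg/L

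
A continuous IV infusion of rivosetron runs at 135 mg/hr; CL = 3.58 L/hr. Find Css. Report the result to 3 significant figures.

Css = infusion rate / CL = 135 / 3.58 ≈ 37.7 mg/L

37.7 mg/L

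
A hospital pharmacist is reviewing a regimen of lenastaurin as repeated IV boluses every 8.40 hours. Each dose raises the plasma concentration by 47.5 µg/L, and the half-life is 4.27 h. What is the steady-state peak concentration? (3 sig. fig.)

63.8 µg/L

k = ln 2 / 4.27 = 0.1623 h⁻¹
Fraction remaining after one interval: e^(−kτ) = e^(−0.1623 × 8.40) = 0.2557
R = 1 / (1 − 0.2557) = 1.344
Css,max = 47.5 × 1.344 ≈ 63.8 µg/L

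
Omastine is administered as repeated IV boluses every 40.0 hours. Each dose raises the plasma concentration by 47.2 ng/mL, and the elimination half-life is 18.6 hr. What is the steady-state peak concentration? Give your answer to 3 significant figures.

k = ln 2 / 18.6 = 0.03727 hr⁻¹
Fraction remaining after one interval: e^(−kτ) = e^(−0.03727 × 40.0) = 0.2252
R = 1 / (1 − 0.2252) = 1.291
Css,max = 47.2 × 1.291 ≈ 60.9 ng/mL

60.9 ng/mL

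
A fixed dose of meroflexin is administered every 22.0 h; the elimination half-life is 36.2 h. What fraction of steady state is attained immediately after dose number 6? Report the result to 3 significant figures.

k = ln 2 / 36.2 = 0.01915 h⁻¹
f_n = 1 − e^(−nkτ) = 1 − e^(−6 × 0.01915 × 22.0) = 1 − e^(−2.527) = 1 − 0.07986 ≈ 0.920

0.920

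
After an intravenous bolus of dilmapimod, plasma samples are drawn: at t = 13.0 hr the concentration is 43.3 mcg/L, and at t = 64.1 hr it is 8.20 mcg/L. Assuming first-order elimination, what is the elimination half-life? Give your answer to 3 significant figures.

21.3 hours

k = ln(C₁/C₂) / (t₂ − t₁) = ln(43.3/8.20) / (64.1 − 13.0)
  = 1.664 / 51.10 = 0.03256 hr⁻¹
t½ = ln 2 / k = ln 2 / 0.03256 ≈ 21.3 hours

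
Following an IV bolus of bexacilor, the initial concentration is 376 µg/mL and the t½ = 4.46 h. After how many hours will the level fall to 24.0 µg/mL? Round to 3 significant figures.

k = ln 2 / 4.46 = 0.1554 h⁻¹
C(t) = C₀ e^(−kt)  ⇒  t = ln(C₀/C) / k
t = ln(376/24.0) / 0.1554 = 2.752 / 0.1554 ≈ 17.7 hours

17.7 hours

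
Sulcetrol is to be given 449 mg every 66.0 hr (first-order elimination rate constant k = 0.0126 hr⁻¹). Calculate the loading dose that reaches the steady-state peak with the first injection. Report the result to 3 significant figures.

Accumulation ratio R = 1 / (1 − e^(−kτ)) = 1 / (1 − e^(−0.01260×66.0)) = 1 / (1 − 0.4354) = 1.771
Loading dose = maintenance dose × R = 449 × 1.771 ≈ 795 mg

795 mg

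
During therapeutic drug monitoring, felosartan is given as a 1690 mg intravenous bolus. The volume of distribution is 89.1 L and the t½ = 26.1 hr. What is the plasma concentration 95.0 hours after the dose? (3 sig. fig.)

1.52 µg/mL

C₀ = dose / V = 1690 / 89.1 = 18.97 µg/mL
k = ln 2 / 26.1 = 0.02656 hr⁻¹
C(t) = C₀ e^(−kt) = 18.97 × e^(−0.02656 × 95.0) = 18.97 × e^(−2.523) = 18.97 × 0.08022 ≈ 1.52 µg/mL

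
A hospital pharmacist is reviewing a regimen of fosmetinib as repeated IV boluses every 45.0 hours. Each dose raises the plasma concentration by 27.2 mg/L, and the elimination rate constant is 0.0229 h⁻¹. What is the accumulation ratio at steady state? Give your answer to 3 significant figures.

Fraction remaining after one interval: e^(−kτ) = e^(−0.02290 × 45.0) = 0.3568
R = 1 / (1 − 0.3568) = 1 / 0.6432 ≈ 1.55

1.55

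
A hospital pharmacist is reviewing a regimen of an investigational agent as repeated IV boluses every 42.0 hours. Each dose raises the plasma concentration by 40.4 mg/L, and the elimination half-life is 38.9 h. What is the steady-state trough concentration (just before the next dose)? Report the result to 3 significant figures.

k = ln 2 / 38.9 = 0.01782 h⁻¹
Fraction remaining after one interval: e^(−kτ) = e^(−0.01782 × 42.0) = 0.4731
R = 1 / (1 − 0.4731) = 1.898
Css,max = 40.4 × 1.898 = 76.68 mg/L
Css,min = Css,max × e^(−kτ) = 76.68 × 0.4731 ≈ 36.3 mg/L

36.3 mg/L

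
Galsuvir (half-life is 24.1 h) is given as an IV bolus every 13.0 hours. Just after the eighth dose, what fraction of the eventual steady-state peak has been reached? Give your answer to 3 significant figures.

k = ln 2 / 24.1 = 0.02876 h⁻¹
f_n = 1 − e^(−nkτ) = 1 − e^(−8 × 0.02876 × 13.0) = 1 − e^(−2.991) = 1 − 0.05023 ≈ 0.950

0.950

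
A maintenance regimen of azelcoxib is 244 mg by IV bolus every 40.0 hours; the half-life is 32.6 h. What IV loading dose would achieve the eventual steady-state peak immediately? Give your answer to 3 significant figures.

k = ln 2 / 32.6 = 0.02126 h⁻¹
Accumulation ratio R = 1 / (1 − e^(−kτ)) = 1 / (1 − e^(−0.02126×40.0)) = 1 / (1 − 0.4272) = 1.746
Loading dose = maintenance dose × R = 244 × 1.746 ≈ 426 mg

426 mg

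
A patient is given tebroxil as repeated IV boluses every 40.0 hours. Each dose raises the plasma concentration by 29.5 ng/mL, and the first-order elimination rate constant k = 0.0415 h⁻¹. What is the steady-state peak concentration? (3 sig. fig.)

36.4 ng/mL

Fraction remaining after one interval: e^(−kτ) = e^(−0.04150 × 40.0) = 0.1901
R = 1 / (1 − 0.1901) = 1.235
Css,max = 29.5 × 1.235 ≈ 36.4 ng/mL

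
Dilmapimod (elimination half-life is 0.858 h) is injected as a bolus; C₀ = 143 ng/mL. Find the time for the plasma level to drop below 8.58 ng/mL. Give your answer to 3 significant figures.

k = ln 2 / 0.858 = 0.8079 h⁻¹
C(t) = C₀ e^(−kt)  ⇒  t = ln(C₀/C) / k
t = ln(143/8.58) / 0.8079 = 2.813 / 0.8079 ≈ 3.48 hours

3.48 hours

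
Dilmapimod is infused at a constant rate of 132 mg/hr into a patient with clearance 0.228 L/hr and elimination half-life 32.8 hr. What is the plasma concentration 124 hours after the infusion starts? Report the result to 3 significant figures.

537 mg/L

Css = rate / CL = 132 / 0.228 = 578.9 mg/L
k = ln 2 / 32.8 = 0.02113 hr⁻¹
C(t) = Css (1 − e^(−kt)) = 578.9 × (1 − e^(−2.620)) = 578.9 × 0.9272 ≈ 537 mg/L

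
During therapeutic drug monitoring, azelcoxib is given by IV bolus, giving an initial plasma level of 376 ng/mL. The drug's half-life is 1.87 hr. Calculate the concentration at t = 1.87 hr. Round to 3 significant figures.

188 ng/mL

k = ln 2 / 1.87 = 0.3707 hr⁻¹
C(t) = C₀ e^(−kt) = 376 × e^(−0.3707 × 1.87) = 376 × e^(−0.6931) = 376 × 0.5000 ≈ 188 ng/mL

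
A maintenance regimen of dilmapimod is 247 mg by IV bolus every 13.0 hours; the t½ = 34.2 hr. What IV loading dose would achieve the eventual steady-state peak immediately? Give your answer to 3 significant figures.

k = ln 2 / 34.2 = 0.02027 hr⁻¹
Accumulation ratio R = 1 / (1 − e^(−kτ)) = 1 / (1 − e^(−0.02027×13.0)) = 1 / (1 − 0.7684) = 4.317
Loading dose = maintenance dose × R = 247 × 4.317 ≈ 1070 mg

1070 mg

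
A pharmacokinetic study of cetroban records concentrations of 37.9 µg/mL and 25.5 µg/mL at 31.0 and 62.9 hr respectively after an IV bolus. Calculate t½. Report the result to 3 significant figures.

k = ln(C₁/C₂) / (t₂ − t₁) = ln(37.9/25.5) / (62.9 − 31.0)
  = 0.3963 / 31.90 = 0.01242 hr⁻¹
t½ = ln 2 / k = ln 2 / 0.01242 ≈ 55.8 hours

55.8 hours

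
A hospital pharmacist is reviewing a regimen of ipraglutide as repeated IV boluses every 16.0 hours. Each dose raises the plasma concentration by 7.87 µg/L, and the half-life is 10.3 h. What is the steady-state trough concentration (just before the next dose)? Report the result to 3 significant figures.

k = ln 2 / 10.3 = 0.06730 h⁻¹
Fraction remaining after one interval: e^(−kτ) = e^(−0.06730 × 16.0) = 0.3407
R = 1 / (1 − 0.3407) = 1.517
Css,max = 7.87 × 1.517 = 11.94 µg/L
Css,min = Css,max × e^(−kτ) = 11.94 × 0.3407 ≈ 4.07 µg/L

4.07 µg/L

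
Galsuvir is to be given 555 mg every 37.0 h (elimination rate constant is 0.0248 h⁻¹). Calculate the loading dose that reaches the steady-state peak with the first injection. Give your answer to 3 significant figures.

Accumulation ratio R = 1 / (1 − e^(−kτ)) = 1 / (1 − e^(−0.02480×37.0)) = 1 / (1 − 0.3995) = 1.665
Loading dose = maintenance dose × R = 555 × 1.665 ≈ 924 mg

924 mg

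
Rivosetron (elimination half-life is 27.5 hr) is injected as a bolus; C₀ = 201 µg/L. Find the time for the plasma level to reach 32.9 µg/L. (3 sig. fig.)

71.8 hours

k = ln 2 / 27.5 = 0.02521 hr⁻¹
C(t) = C₀ e^(−kt)  ⇒  t = ln(C₀/C) / k
t = ln(201/32.9) / 0.02521 = 1.810 / 0.02521 ≈ 71.8 hours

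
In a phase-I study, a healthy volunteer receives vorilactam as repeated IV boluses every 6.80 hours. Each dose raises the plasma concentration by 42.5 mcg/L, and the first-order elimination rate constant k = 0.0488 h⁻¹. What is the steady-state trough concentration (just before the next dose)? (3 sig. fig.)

108 mcg/L

Fraction remaining after one interval: e^(−kτ) = e^(−0.04880 × 6.80) = 0.7176
R = 1 / (1 − 0.7176) = 3.541
Css,max = 42.5 × 3.541 = 150.5 mcg/L
Css,min = Css,max × e^(−kτ) = 150.5 × 0.7176 ≈ 108 mcg/L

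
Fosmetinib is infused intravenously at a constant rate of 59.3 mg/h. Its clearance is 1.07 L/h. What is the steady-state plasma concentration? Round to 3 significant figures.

55.4 mg/L

Css = infusion rate / CL = 59.3 / 1.07 ≈ 55.4 mg/L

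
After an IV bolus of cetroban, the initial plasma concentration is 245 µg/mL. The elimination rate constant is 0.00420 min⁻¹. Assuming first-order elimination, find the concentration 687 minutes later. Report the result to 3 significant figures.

C(t) = C₀ e^(−kt) = 245 × e^(−0.004200 × 687) = 245 × e^(−2.885) = 245 × 0.05583 ≈ 13.7 µg/mL

13.7 µg/mL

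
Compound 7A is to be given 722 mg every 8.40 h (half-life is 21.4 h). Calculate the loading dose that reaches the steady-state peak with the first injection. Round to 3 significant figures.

3030 mg

k = ln 2 / 21.4 = 0.03239 h⁻¹
Accumulation ratio R = 1 / (1 − e^(−kτ)) = 1 / (1 − e^(−0.03239×8.40)) = 1 / (1 − 0.7618) = 4.198
Loading dose = maintenance dose × R = 722 × 4.198 ≈ 3030 mg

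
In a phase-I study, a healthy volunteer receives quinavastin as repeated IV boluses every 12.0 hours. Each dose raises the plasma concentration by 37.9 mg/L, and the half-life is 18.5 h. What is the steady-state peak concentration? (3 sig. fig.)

105 mg/L

k = ln 2 / 18.5 = 0.03747 h⁻¹
Fraction remaining after one interval: e^(−kτ) = e^(−0.03747 × 12.0) = 0.6379
R = 1 / (1 − 0.6379) = 2.761
Css,max = 37.9 × 2.761 ≈ 105 mg/L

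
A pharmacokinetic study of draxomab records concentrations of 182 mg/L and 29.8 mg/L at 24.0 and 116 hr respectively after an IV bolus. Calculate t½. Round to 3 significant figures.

35.2 hours

k = ln(C₁/C₂) / (t₂ − t₁) = ln(182/29.8) / (116 − 24.0)
  = 1.809 / 92.00 = 0.01967 hr⁻¹
t½ = ln 2 / k = ln 2 / 0.01967 ≈ 35.2 hours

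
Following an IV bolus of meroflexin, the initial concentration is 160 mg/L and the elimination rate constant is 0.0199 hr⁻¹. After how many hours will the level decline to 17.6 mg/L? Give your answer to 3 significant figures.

111 hours

C(t) = C₀ e^(−kt)  ⇒  t = ln(C₀/C) / k
t = ln(160/17.6) / 0.01990 = 2.207 / 0.01990 ≈ 111 hours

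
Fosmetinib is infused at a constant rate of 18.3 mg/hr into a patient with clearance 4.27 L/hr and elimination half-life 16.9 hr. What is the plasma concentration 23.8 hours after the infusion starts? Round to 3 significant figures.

2.67 mg/L

Css = rate / CL = 18.3 / 4.27 = 4.286 mg/L
k = ln 2 / 16.9 = 0.04101 hr⁻¹
C(t) = Css (1 − e^(−kt)) = 4.286 × (1 − e^(−0.9761)) = 4.286 × 0.6232 ≈ 2.67 mg/L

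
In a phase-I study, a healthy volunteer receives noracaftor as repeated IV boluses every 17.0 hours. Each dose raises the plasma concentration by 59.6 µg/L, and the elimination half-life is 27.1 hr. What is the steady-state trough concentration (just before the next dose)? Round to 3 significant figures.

k = ln 2 / 27.1 = 0.02558 hr⁻¹
Fraction remaining after one interval: e^(−kτ) = e^(−0.02558 × 17.0) = 0.6474
R = 1 / (1 − 0.6474) = 2.836
Css,max = 59.6 × 2.836 = 169.0 µg/L
Css,min = Css,max × e^(−kτ) = 169.0 × 0.6474 ≈ 109 µg/L

109 µg/L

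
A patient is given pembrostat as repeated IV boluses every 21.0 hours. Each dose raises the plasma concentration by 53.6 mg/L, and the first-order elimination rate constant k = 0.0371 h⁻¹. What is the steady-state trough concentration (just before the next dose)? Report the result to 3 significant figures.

45.4 mg/L

Fraction remaining after one interval: e^(−kτ) = e^(−0.03710 × 21.0) = 0.4588
R = 1 / (1 − 0.4588) = 1.848
Css,max = 53.6 × 1.848 = 99.04 mg/L
Css,min = Css,max × e^(−kτ) = 99.04 × 0.4588 ≈ 45.4 mg/L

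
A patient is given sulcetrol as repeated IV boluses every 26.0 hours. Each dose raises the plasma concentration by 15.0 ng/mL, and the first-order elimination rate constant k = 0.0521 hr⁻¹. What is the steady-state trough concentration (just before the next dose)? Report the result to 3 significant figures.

Fraction remaining after one interval: e^(−kτ) = e^(−0.05210 × 26.0) = 0.2581
R = 1 / (1 − 0.2581) = 1.348
Css,max = 15.0 × 1.348 = 20.22 ng/mL
Css,min = Css,max × e^(−kτ) = 20.22 × 0.2581 ≈ 5.22 ng/mL

5.22 ng/mL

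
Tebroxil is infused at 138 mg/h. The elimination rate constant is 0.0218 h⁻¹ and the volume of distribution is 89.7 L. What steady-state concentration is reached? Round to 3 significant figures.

CL = k · V = 0.0218 × 89.7 = 1.955 L/h
Css = rate / CL = 138 / 1.955 ≈ 70.6 mg/L

70.6 mg/L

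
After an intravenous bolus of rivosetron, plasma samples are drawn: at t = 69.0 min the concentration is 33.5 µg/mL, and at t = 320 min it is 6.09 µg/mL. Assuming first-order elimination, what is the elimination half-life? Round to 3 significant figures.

k = ln(C₁/C₂) / (t₂ − t₁) = ln(33.5/6.09) / (320 − 69.0)
  = 1.705 / 251.0 = 0.006792 min⁻¹
t½ = ln 2 / k = ln 2 / 0.006792 ≈ 102 minutes

102 minutes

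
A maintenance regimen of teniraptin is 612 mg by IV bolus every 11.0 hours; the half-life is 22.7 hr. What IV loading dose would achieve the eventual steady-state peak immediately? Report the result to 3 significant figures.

k = ln 2 / 22.7 = 0.03054 hr⁻¹
Accumulation ratio R = 1 / (1 − e^(−kτ)) = 1 / (1 − e^(−0.03054×11.0)) = 1 / (1 − 0.7147) = 3.505
Loading dose = maintenance dose × R = 612 × 3.505 ≈ 2150 mg

2150 mg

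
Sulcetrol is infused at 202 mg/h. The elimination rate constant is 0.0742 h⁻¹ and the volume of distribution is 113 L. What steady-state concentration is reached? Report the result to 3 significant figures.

24.1 µg/mL

CL = k · V = 0.0742 × 113 = 8.385 L/h
Css = rate / CL = 202 / 8.385 ≈ 24.1 µg/mL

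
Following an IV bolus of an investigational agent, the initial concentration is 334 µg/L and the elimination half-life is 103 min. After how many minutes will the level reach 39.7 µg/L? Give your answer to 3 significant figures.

k = ln 2 / 103 = 0.006730 min⁻¹
C(t) = C₀ e^(−kt)  ⇒  t = ln(C₀/C) / k
t = ln(334/39.7) / 0.006730 = 2.130 / 0.006730 ≈ 316 minutes

316 minutes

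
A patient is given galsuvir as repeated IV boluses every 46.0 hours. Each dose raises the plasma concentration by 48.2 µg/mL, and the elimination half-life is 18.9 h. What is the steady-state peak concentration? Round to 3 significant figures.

59.1 µg/mL

k = ln 2 / 18.9 = 0.03667 h⁻¹
Fraction remaining after one interval: e^(−kτ) = e^(−0.03667 × 46.0) = 0.1851
R = 1 / (1 − 0.1851) = 1.227
Css,max = 48.2 × 1.227 ≈ 59.1 µg/mL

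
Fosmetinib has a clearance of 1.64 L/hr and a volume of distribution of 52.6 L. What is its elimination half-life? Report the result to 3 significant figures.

22.2 hours

k = CL / V = 1.64 / 52.6 = 0.03118 hr⁻¹
t½ = ln 2 / k = ln 2 / 0.03118 ≈ 22.2 hours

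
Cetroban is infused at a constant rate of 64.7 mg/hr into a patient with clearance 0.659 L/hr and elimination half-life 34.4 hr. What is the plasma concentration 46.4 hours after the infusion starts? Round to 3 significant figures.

59.6 µg/mL

Css = rate / CL = 64.7 / 0.659 = 98.18 µg/mL
k = ln 2 / 34.4 = 0.02015 hr⁻¹
C(t) = Css (1 − e^(−kt)) = 98.18 × (1 − e^(−0.9349)) = 98.18 × 0.6074 ≈ 59.6 µg/mL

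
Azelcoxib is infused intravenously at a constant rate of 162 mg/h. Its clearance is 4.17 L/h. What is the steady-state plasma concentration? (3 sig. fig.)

38.8 mg/L

Css = infusion rate / CL = 162 / 4.17 ≈ 38.8 mg/L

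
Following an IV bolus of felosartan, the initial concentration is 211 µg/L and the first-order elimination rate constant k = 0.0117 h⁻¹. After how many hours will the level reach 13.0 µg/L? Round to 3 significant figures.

C(t) = C₀ e^(−kt)  ⇒  t = ln(C₀/C) / k
t = ln(211/13.0) / 0.01170 = 2.787 / 0.01170 ≈ 238 hours

238 hours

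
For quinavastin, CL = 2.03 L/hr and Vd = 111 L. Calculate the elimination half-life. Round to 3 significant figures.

37.9 hours

k = CL / V = 2.03 / 111 = 0.01829 hr⁻¹
t½ = ln 2 / k = ln 2 / 0.01829 ≈ 37.9 hours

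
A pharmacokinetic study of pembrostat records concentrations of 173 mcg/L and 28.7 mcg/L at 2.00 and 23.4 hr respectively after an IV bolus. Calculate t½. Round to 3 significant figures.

8.26 hours

k = ln(C₁/C₂) / (t₂ − t₁) = ln(173/28.7) / (23.4 − 2.00)
  = 1.796 / 21.40 = 0.08394 hr⁻¹
t½ = ln 2 / k = ln 2 / 0.08394 ≈ 8.26 hours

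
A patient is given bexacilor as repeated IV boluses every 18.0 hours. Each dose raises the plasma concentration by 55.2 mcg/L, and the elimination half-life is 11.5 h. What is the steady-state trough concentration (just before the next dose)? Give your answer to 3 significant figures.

k = ln 2 / 11.5 = 0.06027 h⁻¹
Fraction remaining after one interval: e^(−kτ) = e^(−0.06027 × 18.0) = 0.3379
R = 1 / (1 − 0.3379) = 1.510
Css,max = 55.2 × 1.510 = 83.37 mcg/L
Css,min = Css,max × e^(−kτ) = 83.37 × 0.3379 ≈ 28.2 mcg/L

28.2 mcg/L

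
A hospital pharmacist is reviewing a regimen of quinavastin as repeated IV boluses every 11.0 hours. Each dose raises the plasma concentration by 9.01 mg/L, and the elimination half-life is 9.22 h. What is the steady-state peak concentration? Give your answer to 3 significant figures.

16.0 mg/L

k = ln 2 / 9.22 = 0.07518 h⁻¹
Fraction remaining after one interval: e^(−kτ) = e^(−0.07518 × 11.0) = 0.4374
R = 1 / (1 − 0.4374) = 1.777
Css,max = 9.01 × 1.777 ≈ 16.0 mg/L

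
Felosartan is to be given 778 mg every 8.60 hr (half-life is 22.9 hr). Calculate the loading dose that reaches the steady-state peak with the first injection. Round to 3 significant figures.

k = ln 2 / 22.9 = 0.03027 hr⁻¹
Accumulation ratio R = 1 / (1 − e^(−kτ)) = 1 / (1 − e^(−0.03027×8.60)) = 1 / (1 − 0.7708) = 4.363
Loading dose = maintenance dose × R = 778 × 4.363 ≈ 3390 mg

3390 mg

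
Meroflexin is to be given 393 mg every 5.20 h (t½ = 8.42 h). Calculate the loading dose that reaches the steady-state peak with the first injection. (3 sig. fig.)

k = ln 2 / 8.42 = 0.08232 h⁻¹
Accumulation ratio R = 1 / (1 − e^(−kτ)) = 1 / (1 − e^(−0.08232×5.20)) = 1 / (1 − 0.6518) = 2.872
Loading dose = maintenance dose × R = 393 × 2.872 ≈ 1130 mg

1130 mg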